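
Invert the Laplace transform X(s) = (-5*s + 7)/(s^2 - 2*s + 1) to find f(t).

Factor the denominator: s^2 - 2*s + 1 = (s - 1)^2.
Partial fraction decomposition gives [-5/(s - 1)] + [2/(s - 1)^2].
Invert each term: -5/(s - 1) ↔ -5e^(t); 2/(s - 1)^2 ↔ 2t·e^(t).

f(t) = 2*t*exp(t) - 5*exp(t)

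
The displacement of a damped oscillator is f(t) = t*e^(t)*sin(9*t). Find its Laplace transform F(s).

L{sin(9t)} = 9/(s^2 + 81).
Multiplying by e^(t) shifts s → s - 1, so L{e^(t)*sin(9*t)} = 9/((s - 1)^2 + 81).
Then apply L{t·g(t)} = -d/ds[G(s)] with G(s) = 9/((s - 1)^2 + 81):
differentiating 1 time and applying the sign gives 18*(s - 1)/(s^2 - 2*s + 82)^2.

F(s) = 18*(s - 1)/(s^2 - 2*s + 82)^2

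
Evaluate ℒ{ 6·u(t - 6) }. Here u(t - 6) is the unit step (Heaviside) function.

6*exp(-6*s)/s

By the second shifting theorem, L{u(t - c)·g(t - c)} = e^(-cs)·G(s) with c = 6 and G(s) = L{g(t)}.
L{6} = 6/s.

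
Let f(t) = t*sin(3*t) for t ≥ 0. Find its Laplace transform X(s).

X(s) = 6*s/(s^2 + 9)^2

L{sin(3t)} = 3/(s^2 + 9).
Then apply L{t·g(t)} = -d/ds[G(s)] with G(s) = 3/(s^2 + 9):
differentiating 1 time and applying the sign gives 6*s/(s^2 + 9)^2.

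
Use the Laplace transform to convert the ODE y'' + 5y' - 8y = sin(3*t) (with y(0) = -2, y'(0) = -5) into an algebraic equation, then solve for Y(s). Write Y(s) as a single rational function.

Y(s) = (-2*s^3 - 15*s^2 - 18*s - 132)/(s^4 + 5*s^3 + s^2 + 45*s - 72)

Laplace-transform each side.
With L{y''} = s^2 Y - s·y(0) - y'(0) and L{y'} = sY - y(0), with y(0) = -2, y'(0) = -5: the LHS transforms to (s^2 + 5*s - 8)Y - (-2*s - 15).
The right side is L{sin(3*t)} = 3/(s^2 + 9).
So (s^2 + 5*s - 8)Y = 3/(s^2 + 9) + (-2*s - 15).
Isolate Y and clear denominators.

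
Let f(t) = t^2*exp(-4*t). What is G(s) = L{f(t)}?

L{t^2} = 2!/s^3 = 2/s^3.
By the first shifting theorem, multiplying by e^(-4t) replaces s with s + 4.

G(s) = 2/(s + 4)^3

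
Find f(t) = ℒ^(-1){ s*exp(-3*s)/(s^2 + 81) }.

f(t) = Heaviside(t - 3)*(cos(9*t - 27))

The factor e^(-3s) signals a time shift by c = 3 (second shifting theorem).
L{cos(9t)} = s/(s^2 + 81), so L^-1{s/(s^2 + 81)} = cos(9*t).
Hence the inverse is u(t - 3) times that function evaluated at t - 3.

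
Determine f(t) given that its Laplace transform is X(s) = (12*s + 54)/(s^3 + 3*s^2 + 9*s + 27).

Factor the denominator: s^3 + 3*s^2 + 9*s + 27 = (s + 3)*(s^2 + 9).
Partial fraction decomposition gives [1/(s + 3)] + [-s/(s^2 + 9)] + [15/(s^2 + 9)].
Invert each term: 1/(s + 3) ↔ e^(-3t); -1·s/(s^2 + 9) ↔ -cos(3t); 5·3/(s^2 + 9) ↔ 5sin(3t).

f(t) = 5*sin(3*t) - cos(3*t) + exp(-3*t)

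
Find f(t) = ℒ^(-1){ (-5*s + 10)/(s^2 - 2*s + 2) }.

f(t) = 5*exp(t)*sin(t) - 5*exp(t)*cos(t)

Complete the square in the denominator: s^2 - 2*s + 2 = (s - 1)^2 + 1^2.
Split the numerator to match: -5*s + 10 = -5·(s - 1) + 5·1.
Invert each term: -5·(s - 1)/((s - 1)^2 + 1) ↔ -5e^(t)cos(t); 5·1/((s - 1)^2 + 1) ↔ 5e^(t)sin(t).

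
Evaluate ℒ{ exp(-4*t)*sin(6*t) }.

L{sin(6t)} = 6/(s^2 + 36).
By the first shifting theorem, multiplying by e^(-4t) replaces s with s + 4.

6/((s + 4)^2 + 36)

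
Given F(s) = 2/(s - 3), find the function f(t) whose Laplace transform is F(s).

Since L{e^(3t)} = 1/(s - 3), the inverse is e^(3*t), scaled by 2.

f(t) = 2*exp(3*t)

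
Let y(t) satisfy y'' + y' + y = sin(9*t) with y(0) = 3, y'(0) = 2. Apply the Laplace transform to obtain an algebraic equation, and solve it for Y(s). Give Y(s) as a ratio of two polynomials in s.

Transform both sides with L{·}.
With L{y''} = s^2 Y - s·y(0) - y'(0) and L{y'} = sY - y(0), with y(0) = 3, y'(0) = 2: the LHS transforms to (s^2 + s + 1)Y - (3*s + 5).
The right side is L{sin(9*t)} = 9/(s^2 + 81).
So (s^2 + s + 1)Y = 9/(s^2 + 81) + (3*s + 5).
Solve for Y(s) and write it as one ratio of polynomials.

Y(s) = (3*s^3 + 5*s^2 + 243*s + 414)/(s^4 + s^3 + 82*s^2 + 81*s + 81)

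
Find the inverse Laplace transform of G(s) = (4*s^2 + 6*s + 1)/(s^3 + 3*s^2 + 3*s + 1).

Factor the denominator: s^3 + 3*s^2 + 3*s + 1 = (s + 1)^3.
Partial fraction decomposition gives [4/(s + 1)] + [-2/(s + 1)^2] + [-1/(s + 1)^3].
Invert each term: 4/(s + 1) ↔ 4e^(-t); -2/(s + 1)^2 ↔ -2t·e^(-t); -1/(s + 1)^3 ↔ (-1/2)t^2·e^(-t).

-t^2*exp(-t)/2 - 2*t*exp(-t) + 4*exp(-t)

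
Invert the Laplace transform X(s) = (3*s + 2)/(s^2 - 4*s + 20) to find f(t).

f(t) = 2*exp(2*t)*sin(4*t) + 3*exp(2*t)*cos(4*t)

Complete the square in the denominator: s^2 - 4*s + 20 = (s - 2)^2 + 4^2.
Split the numerator to match: 3*s + 2 = 3·(s - 2) + 2·4.
Invert each term: 3·(s - 2)/((s - 2)^2 + 16) ↔ 3e^(2t)cos(4t); 2·4/((s - 2)^2 + 16) ↔ 2e^(2t)sin(4t).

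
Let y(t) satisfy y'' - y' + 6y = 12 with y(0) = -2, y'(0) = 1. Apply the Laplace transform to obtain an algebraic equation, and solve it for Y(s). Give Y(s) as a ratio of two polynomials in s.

Take the Laplace transform of both sides.
With L{y''} = s^2 Y - s·y(0) - y'(0) and L{y'} = sY - y(0), with y(0) = -2, y'(0) = 1: the LHS transforms to (s^2 - s + 6)Y - (-2*s + 3).
The right side is L{12} = 12/s.
So (s^2 - s + 6)Y = 12/s + (-2*s + 3).
Divide through and combine into a single rational function.

Y(s) = (-2*s^2 + 3*s + 12)/(s^3 - s^2 + 6*s)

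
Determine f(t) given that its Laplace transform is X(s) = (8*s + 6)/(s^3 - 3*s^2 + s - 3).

f(t) = 3*exp(3*t) - sin(t) - 3*cos(t)

Factor the denominator: s^3 - 3*s^2 + s - 3 = (s - 3)*(s^2 + 1).
Partial fraction decomposition gives [3/(s - 3)] + [-3*s/(s^2 + 1)] + [-1/(s^2 + 1)].
Invert each term: 3/(s - 3) ↔ 3e^(3t); -3·s/(s^2 + 1) ↔ -3cos(t); -1·1/(s^2 + 1) ↔ -sin(t).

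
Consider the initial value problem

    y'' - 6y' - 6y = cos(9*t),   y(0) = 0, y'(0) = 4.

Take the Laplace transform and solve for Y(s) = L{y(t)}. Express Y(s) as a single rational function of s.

Apply the Laplace transform to the equation.
Using L{y''} = s^2 Y - s·y(0) - y'(0) and L{y'} = sY - y(0), with y(0) = 0, y'(0) = 4, the left side becomes (s^2 - 6*s - 6)Y - (4).
The right side is L{cos(9*t)} = s/(s^2 + 81).
So (s^2 - 6*s - 6)Y = s/(s^2 + 81) + (4).
Divide through and combine into a single rational function.

Y(s) = (4*s^2 + s + 324)/(s^4 - 6*s^3 + 75*s^2 - 486*s - 486)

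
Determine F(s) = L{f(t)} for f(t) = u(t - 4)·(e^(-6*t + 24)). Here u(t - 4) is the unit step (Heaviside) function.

By the second shifting theorem, L{u(t - c)·g(t - c)} = e^(-cs)·G(s) with c = 4 and G(s) = L{g(t)}.
L{e^(-6t)} = 1/(s + 6).

F(s) = exp(-4*s)/(s + 6)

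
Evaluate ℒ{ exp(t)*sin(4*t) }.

4/((s - 1)^2 + 16)

L{sin(4t)} = 4/(s^2 + 16).
By the first shifting theorem, multiplying by e^(t) replaces s with s - 1.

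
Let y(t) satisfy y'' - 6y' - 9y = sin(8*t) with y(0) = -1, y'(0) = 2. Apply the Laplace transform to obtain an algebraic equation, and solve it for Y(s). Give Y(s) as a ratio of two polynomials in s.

Y(s) = (-s^3 + 8*s^2 - 64*s + 520)/(s^4 - 6*s^3 + 55*s^2 - 384*s - 576)

Apply the Laplace transform to the equation.
The derivative rules (L{y''} = s^2 Y - s·y(0) - y'(0) and L{y'} = sY - y(0), with y(0) = -1, y'(0) = 2) turn the left side into (s^2 - 6*s - 9)Y - (-s + 8).
The right side is L{sin(8*t)} = 8/(s^2 + 64).
So (s^2 - 6*s - 9)Y = 8/(s^2 + 64) + (-s + 8).
Divide through and combine into a single rational function.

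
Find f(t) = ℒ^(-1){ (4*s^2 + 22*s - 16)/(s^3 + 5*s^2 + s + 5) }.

Factor the denominator: s^3 + 5*s^2 + s + 5 = (s + 5)*(s^2 + 1).
Partial fraction decomposition gives [-1/(s + 5)] + [5*s/(s^2 + 1)] + [-3/(s^2 + 1)].
Invert each term: -1/(s + 5) ↔ -e^(-5t); 5·s/(s^2 + 1) ↔ 5cos(t); -3·1/(s^2 + 1) ↔ -3sin(t).

f(t) = -3*sin(t) + 5*cos(t) - exp(-5*t)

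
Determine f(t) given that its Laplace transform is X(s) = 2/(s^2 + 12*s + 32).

Rewrite the denominator: s^2 + 12*s + 32 = (s + 6)^2 - 4.
The form in (s + 6) signals a first-shifting-theorem factor e^(-6t).
Since L{sinh(2t)} = 2/(s^2 - 4), the inverse is exp(-6*t)*sinh(2*t).

f(t) = exp(-6*t)*sinh(2*t)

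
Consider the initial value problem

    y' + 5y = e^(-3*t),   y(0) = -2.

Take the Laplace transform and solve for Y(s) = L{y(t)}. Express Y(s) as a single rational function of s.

Y(s) = (-2*s - 5)/(s^2 + 8*s + 15)

Apply the Laplace transform to the equation.
The derivative rules (L{y'} = sY - y(0) = sY - (-2)) turn the left side into (s + 5)Y - (-2).
The right side is L{e^(-3*t)} = 1/(s + 3).
So (s + 5)Y = 1/(s + 3) + (-2).
Solve for Y(s) and write it as one ratio of polynomials.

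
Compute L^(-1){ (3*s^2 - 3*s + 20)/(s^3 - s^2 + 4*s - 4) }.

4*exp(t) - 2*sin(2*t) - cos(2*t)

Factor the denominator: s^3 - s^2 + 4*s - 4 = (s - 1)*(s^2 + 4).
Partial fraction decomposition gives [4/(s - 1)] + [-s/(s^2 + 4)] + [-4/(s^2 + 4)].
Invert each term: 4/(s - 1) ↔ 4e^(t); -1·s/(s^2 + 4) ↔ -cos(2t); -2·2/(s^2 + 4) ↔ -2sin(2t).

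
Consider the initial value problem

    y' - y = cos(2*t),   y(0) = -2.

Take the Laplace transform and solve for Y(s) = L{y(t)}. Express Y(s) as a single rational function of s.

Y(s) = (-2*s^2 + s - 8)/(s^3 - s^2 + 4*s - 4)

Apply the Laplace transform to the equation.
Using L{y'} = sY - y(0) = sY - (-2), the left side becomes (s - 1)Y - (-2).
The right side is L{cos(2*t)} = s/(s^2 + 4).
So (s - 1)Y = s/(s^2 + 4) + (-2).
Isolate Y and clear denominators.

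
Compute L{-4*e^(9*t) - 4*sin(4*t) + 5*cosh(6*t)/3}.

5*s/(3*(s^2 - 36)) - 16/(s^2 + 16) - 4/(s - 9)

By linearity of the Laplace transform, transform each term separately.
(-4)·[L{sin(4t)} = 4/(s^2 + 16)]; (5/3)·[L{cosh(6t)} = s/(s^2 - 36)]; (-4)·[L{e^(9t)} = 1/(s - 9)].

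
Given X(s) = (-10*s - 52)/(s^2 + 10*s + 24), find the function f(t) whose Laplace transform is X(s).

Factor the denominator: s^2 + 10*s + 24 = (s + 4)*(s + 6).
Partial fraction decomposition gives [-4/(s + 6)] + [-6/(s + 4)].
Invert each term: -4/(s + 6) ↔ -4e^(-6t); -6/(s + 4) ↔ -6e^(-4t).

f(t) = -6*exp(-4*t) - 4*exp(-6*t)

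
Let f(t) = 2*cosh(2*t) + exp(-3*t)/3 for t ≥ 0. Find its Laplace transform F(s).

F(s) = 2*s/(s^2 - 4) + 1/(3*(s + 3))

The transform is linear, so treat each term independently.
(1/3)·[L{e^(-3t)} = 1/(s + 3)]; (2)·[L{cosh(2t)} = s/(s^2 - 4)].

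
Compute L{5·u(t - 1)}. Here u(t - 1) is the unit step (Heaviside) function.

5*exp(-s)/s

By the second shifting theorem, L{u(t - c)·g(t - c)} = e^(-cs)·H(s) with c = 1 and H(s) = L{g(t)}.
L{5} = 5/s.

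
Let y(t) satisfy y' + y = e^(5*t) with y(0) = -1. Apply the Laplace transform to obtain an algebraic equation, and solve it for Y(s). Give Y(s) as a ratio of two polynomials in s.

Apply the Laplace transform to the equation.
Using L{y'} = sY - y(0) = sY - (-1), the left side becomes (s + 1)Y - (-1).
The right side is L{e^(5*t)} = 1/(s - 5).
So (s + 1)Y = 1/(s - 5) + (-1).
Divide through and combine into a single rational function.

Y(s) = (-s + 6)/(s^2 - 4*s - 5)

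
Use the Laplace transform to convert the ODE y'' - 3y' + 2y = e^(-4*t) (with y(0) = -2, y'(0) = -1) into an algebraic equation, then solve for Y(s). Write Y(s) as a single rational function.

Y(s) = (-2*s^2 - 3*s + 21)/(s^3 + s^2 - 10*s + 8)

Apply the Laplace transform to the equation.
The derivative rules (L{y''} = s^2 Y - s·y(0) - y'(0) and L{y'} = sY - y(0), with y(0) = -2, y'(0) = -1) turn the left side into (s^2 - 3*s + 2)Y - (-2*s + 5).
The right side is L{e^(-4*t)} = 1/(s + 4).
So (s^2 - 3*s + 2)Y = 1/(s + 4) + (-2*s + 5).
Solve for Y(s) and write it as one ratio of polynomials.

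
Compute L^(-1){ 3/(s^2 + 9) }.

Since L{sin(3t)} = 3/(s^2 + 9), the inverse is sin(3*t).

sin(3*t)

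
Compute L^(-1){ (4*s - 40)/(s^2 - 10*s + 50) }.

Complete the square in the denominator: s^2 - 10*s + 50 = (s - 5)^2 + 5^2.
Split the numerator to match: 4*s - 40 = 4·(s - 5) - 4·5.
Invert each term: 4·(s - 5)/((s - 5)^2 + 25) ↔ 4e^(5t)cos(5t); -4·5/((s - 5)^2 + 25) ↔ -4e^(5t)sin(5t).

-4*exp(5*t)*sin(5*t) + 4*exp(5*t)*cos(5*t)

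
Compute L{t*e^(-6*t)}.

(s + 6)^(-2)

L{e^(-6t)} = 1/(s + 6).
Then apply L{t·g(t)} = -d/ds[G(s)] with G(s) = 1/(s + 6):
differentiating 1 time and applying the sign gives (s + 6)^(-2).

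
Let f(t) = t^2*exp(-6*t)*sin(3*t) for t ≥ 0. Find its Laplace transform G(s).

G(s) = 18*(s^2 + 12*s + 33)/(s^2 + 12*s + 45)^3

L{sin(3t)} = 3/(s^2 + 9).
Multiplying by e^(-6t) shifts s → s + 6, so L{exp(-6*t)*sin(3*t)} = 3/((s + 6)^2 + 9).
Then apply L{t^2·g(t)} = (-1)^2 d^2/ds^2[H(s)] with H(s) = 3/((s + 6)^2 + 9):
differentiating 2 times and applying the sign gives 18*(s^2 + 12*s + 33)/(s^2 + 12*s + 45)^3.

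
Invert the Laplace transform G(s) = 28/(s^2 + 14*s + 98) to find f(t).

f(t) = 4*exp(-7*t)*sin(7*t)

Rewrite the denominator: s^2 + 14*s + 98 = (s + 7)^2 + 49.
The form in (s + 7) signals a first-shifting-theorem factor e^(-7t).
Since L{sin(7t)} = 7/(s^2 + 49), the inverse is e^(-7*t)*sin(7*t), scaled by 4.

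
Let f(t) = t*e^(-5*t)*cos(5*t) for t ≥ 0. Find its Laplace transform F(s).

L{cos(5t)} = s/(s^2 + 25).
Multiplying by e^(-5t) shifts s → s + 5, so L{e^(-5*t)*cos(5*t)} = (s + 5)/((s + 5)^2 + 25).
Then apply L{t·g(t)} = -d/ds[G(s)] with G(s) = (s + 5)/((s + 5)^2 + 25):
differentiating 1 time and applying the sign gives s*(s + 10)/(s^2 + 10*s + 50)^2.

F(s) = s*(s + 10)/(s^2 + 10*s + 50)^2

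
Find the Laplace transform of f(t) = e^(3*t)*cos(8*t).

(s - 3)/((s - 3)^2 + 64)

L{cos(8t)} = s/(s^2 + 64).
By the first shifting theorem, multiplying by e^(3t) replaces s with s - 3.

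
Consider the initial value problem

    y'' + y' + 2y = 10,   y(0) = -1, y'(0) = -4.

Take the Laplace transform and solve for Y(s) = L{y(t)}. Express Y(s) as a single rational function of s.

Apply the Laplace transform to the equation.
Using L{y''} = s^2 Y - s·y(0) - y'(0) and L{y'} = sY - y(0), with y(0) = -1, y'(0) = -4, the left side becomes (s^2 + s + 2)Y - (-s - 5).
The right side is L{10} = 10/s.
So (s^2 + s + 2)Y = 10/s + (-s - 5).
Solve for Y(s) and write it as one ratio of polynomials.

Y(s) = (-s^2 - 5*s + 10)/(s^3 + s^2 + 2*s)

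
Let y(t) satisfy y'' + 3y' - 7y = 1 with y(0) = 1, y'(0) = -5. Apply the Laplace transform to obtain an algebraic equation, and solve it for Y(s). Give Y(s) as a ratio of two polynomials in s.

Y(s) = (s^2 - 2*s + 1)/(s^3 + 3*s^2 - 7*s)

Transform both sides with L{·}.
With L{y''} = s^2 Y - s·y(0) - y'(0) and L{y'} = sY - y(0), with y(0) = 1, y'(0) = -5: the LHS transforms to (s^2 + 3*s - 7)Y - (s - 2).
The right side is L{1} = 1/s.
So (s^2 + 3*s - 7)Y = 1/s + (s - 2).
Solve for Y(s) and write it as one ratio of polynomials.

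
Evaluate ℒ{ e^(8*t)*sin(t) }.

L{sin(t)} = 1/(s^2 + 1).
By the first shifting theorem, multiplying by e^(8t) replaces s with s - 8.

1/((s - 8)^2 + 1)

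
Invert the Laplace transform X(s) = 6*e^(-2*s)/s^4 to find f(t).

The factor e^(-2s) signals a time shift by c = 2 (second shifting theorem).
L{t^3} = 3!/s^4 = 6/s^4, so L^-1{6/s^4} = t^3.
Hence the inverse is u(t - 2) times that function evaluated at t - 2.

f(t) = Heaviside(t - 2)*((t - 2)^3)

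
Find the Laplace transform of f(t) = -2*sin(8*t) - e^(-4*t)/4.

Apply the Laplace transform termwise.
(-2)·[L{sin(8t)} = 8/(s^2 + 64)]; (-1/4)·[L{e^(-4t)} = 1/(s + 4)].

-16/(s^2 + 64) - 1/(4*(s + 4))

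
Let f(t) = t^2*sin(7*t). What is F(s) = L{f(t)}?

L{sin(7t)} = 7/(s^2 + 49).
Then apply L{t^2·g(t)} = (-1)^2 d^2/ds^2[G(s)] with G(s) = 7/(s^2 + 49):
differentiating 2 times and applying the sign gives 14*(3*s^2 - 49)/(s^2 + 49)^3.

F(s) = 14*(3*s^2 - 49)/(s^2 + 49)^3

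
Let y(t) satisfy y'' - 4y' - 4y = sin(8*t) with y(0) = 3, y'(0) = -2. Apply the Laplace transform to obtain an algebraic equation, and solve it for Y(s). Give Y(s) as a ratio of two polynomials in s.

Transform both sides with L{·}.
With L{y''} = s^2 Y - s·y(0) - y'(0) and L{y'} = sY - y(0), with y(0) = 3, y'(0) = -2: the LHS transforms to (s^2 - 4*s - 4)Y - (3*s - 14).
The right side is L{sin(8*t)} = 8/(s^2 + 64).
So (s^2 - 4*s - 4)Y = 8/(s^2 + 64) + (3*s - 14).
Isolate Y and clear denominators.

Y(s) = (3*s^3 - 14*s^2 + 192*s - 888)/(s^4 - 4*s^3 + 60*s^2 - 256*s - 256)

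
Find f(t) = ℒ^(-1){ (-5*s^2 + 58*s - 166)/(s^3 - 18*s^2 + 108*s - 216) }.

Factor the denominator: s^3 - 18*s^2 + 108*s - 216 = (s - 6)^3.
Partial fraction decomposition gives [-5/(s - 6)] + [-2/(s - 6)^2] + [2/(s - 6)^3].
Invert each term: -5/(s - 6) ↔ -5e^(6t); -2/(s - 6)^2 ↔ -2t·e^(6t); 2/(s - 6)^3 ↔ (1)t^2·e^(6t).

f(t) = t^2*exp(6*t) - 2*t*exp(6*t) - 5*exp(6*t)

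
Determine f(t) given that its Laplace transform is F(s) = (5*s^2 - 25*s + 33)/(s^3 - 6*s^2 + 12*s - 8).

Factor the denominator: s^3 - 6*s^2 + 12*s - 8 = (s - 2)^3.
Partial fraction decomposition gives [5/(s - 2)] + [-5/(s - 2)^2] + [3/(s - 2)^3].
Invert each term: 5/(s - 2) ↔ 5e^(2t); -5/(s - 2)^2 ↔ -5t·e^(2t); 3/(s - 2)^3 ↔ (3/2)t^2·e^(2t).

f(t) = 3*t^2*exp(2*t)/2 - 5*t*exp(2*t) + 5*exp(2*t)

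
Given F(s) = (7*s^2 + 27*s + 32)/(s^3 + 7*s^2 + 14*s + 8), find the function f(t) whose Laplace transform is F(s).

Factor the denominator: s^3 + 7*s^2 + 14*s + 8 = (s + 1)*(s + 2)*(s + 4).
Partial fraction decomposition gives [6/(s + 4)] + [-3/(s + 2)] + [4/(s + 1)].
Invert each term: 6/(s + 4) ↔ 6e^(-4t); -3/(s + 2) ↔ -3e^(-2t); 4/(s + 1) ↔ 4e^(-t).

f(t) = 4*exp(-t) - 3*exp(-2*t) + 6*exp(-4*t)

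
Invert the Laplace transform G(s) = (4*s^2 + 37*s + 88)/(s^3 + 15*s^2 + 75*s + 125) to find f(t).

Factor the denominator: s^3 + 15*s^2 + 75*s + 125 = (s + 5)^3.
Partial fraction decomposition gives [4/(s + 5)] + [-3/(s + 5)^2] + [3/(s + 5)^3].
Invert each term: 4/(s + 5) ↔ 4e^(-5t); -3/(s + 5)^2 ↔ -3t·e^(-5t); 3/(s + 5)^3 ↔ (3/2)t^2·e^(-5t).

f(t) = 3*t^2*exp(-5*t)/2 - 3*t*exp(-5*t) + 4*exp(-5*t)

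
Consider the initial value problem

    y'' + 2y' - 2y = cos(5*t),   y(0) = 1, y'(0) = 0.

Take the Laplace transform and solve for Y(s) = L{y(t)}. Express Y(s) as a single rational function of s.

Apply the Laplace transform to the equation.
With L{y''} = s^2 Y - s·y(0) - y'(0) and L{y'} = sY - y(0), with y(0) = 1, y'(0) = 0: the LHS transforms to (s^2 + 2*s - 2)Y - (s + 2).
The right side is L{cos(5*t)} = s/(s^2 + 25).
So (s^2 + 2*s - 2)Y = s/(s^2 + 25) + (s + 2).
Divide through and combine into a single rational function.

Y(s) = (s^3 + 2*s^2 + 26*s + 50)/(s^4 + 2*s^3 + 23*s^2 + 50*s - 50)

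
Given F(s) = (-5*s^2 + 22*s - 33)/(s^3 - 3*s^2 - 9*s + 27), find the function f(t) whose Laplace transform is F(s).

Factor the denominator: s^3 - 3*s^2 - 9*s + 27 = (s - 3)^2*(s + 3).
Partial fraction decomposition gives [-1/(s - 3)] + [-2/(s - 3)^2] + [-4/(s + 3)].
Invert each term: -1/(s - 3) ↔ -e^(3t); -2/(s - 3)^2 ↔ -2t·e^(3t); -4/(s + 3) ↔ -4e^(-3t).

f(t) = -2*t*exp(3*t) - exp(3*t) - 4*exp(-3*t)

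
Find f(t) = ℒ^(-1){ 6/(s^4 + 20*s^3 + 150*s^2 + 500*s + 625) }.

Rewrite the denominator: s^4 + 20*s^3 + 150*s^2 + 500*s + 625 = (s + 5)^4.
The form in (s + 5) signals a first-shifting-theorem factor e^(-5t).
Since L{t^3} = 3!/s^4 = 6/s^4, the inverse is t^3*e^(-5*t).

f(t) = t^3*exp(-5*t)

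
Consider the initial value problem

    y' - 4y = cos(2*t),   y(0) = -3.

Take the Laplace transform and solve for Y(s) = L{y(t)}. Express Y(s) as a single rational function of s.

Y(s) = (-3*s^2 + s - 12)/(s^3 - 4*s^2 + 4*s - 16)

Take the Laplace transform of both sides.
With L{y'} = sY - y(0) = sY - (-3): the LHS transforms to (s - 4)Y - (-3).
The right side is L{cos(2*t)} = s/(s^2 + 4).
So (s - 4)Y = s/(s^2 + 4) + (-3).
Isolate Y and clear denominators.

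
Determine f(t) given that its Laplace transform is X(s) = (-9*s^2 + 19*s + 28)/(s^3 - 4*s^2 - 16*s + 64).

f(t) = -5*t*exp(4*t) - 6*exp(4*t) - 3*exp(-4*t)

Factor the denominator: s^3 - 4*s^2 - 16*s + 64 = (s - 4)^2*(s + 4).
Partial fraction decomposition gives [-6/(s - 4)] + [-5/(s - 4)^2] + [-3/(s + 4)].
Invert each term: -6/(s - 4) ↔ -6e^(4t); -5/(s - 4)^2 ↔ -5t·e^(4t); -3/(s + 4) ↔ -3e^(-4t).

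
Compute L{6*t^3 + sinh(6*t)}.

6/(s^2 - 36) + 36/s^4

By linearity of the Laplace transform, transform each term separately.
L{sinh(6t)} = 6/(s^2 - 36); (6)·[L{t^3} = 3!/s^4 = 6/s^4].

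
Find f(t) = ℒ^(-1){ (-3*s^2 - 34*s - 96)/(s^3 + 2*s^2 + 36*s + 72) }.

Factor the denominator: s^3 + 2*s^2 + 36*s + 72 = (s + 2)*(s^2 + 36).
Partial fraction decomposition gives [-1/(s + 2)] + [-2*s/(s^2 + 36)] + [-30/(s^2 + 36)].
Invert each term: -1/(s + 2) ↔ -e^(-2t); -2·s/(s^2 + 36) ↔ -2cos(6t); -5·6/(s^2 + 36) ↔ -5sin(6t).

f(t) = -5*sin(6*t) - 2*cos(6*t) - exp(-2*t)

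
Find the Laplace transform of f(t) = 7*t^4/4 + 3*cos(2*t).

3*s/(s^2 + 4) + 42/s^5

Apply the Laplace transform termwise.
(3)·[L{cos(2t)} = s/(s^2 + 4)]; (7/4)·[L{t^4} = 4!/s^5 = 24/s^5].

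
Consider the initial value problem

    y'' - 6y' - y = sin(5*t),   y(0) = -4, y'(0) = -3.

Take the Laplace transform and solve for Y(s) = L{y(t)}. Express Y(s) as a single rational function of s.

Y(s) = (-4*s^3 + 21*s^2 - 100*s + 530)/(s^4 - 6*s^3 + 24*s^2 - 150*s - 25)

Take the Laplace transform of both sides.
The derivative rules (L{y''} = s^2 Y - s·y(0) - y'(0) and L{y'} = sY - y(0), with y(0) = -4, y'(0) = -3) turn the left side into (s^2 - 6*s - 1)Y - (-4*s + 21).
The right side is L{sin(5*t)} = 5/(s^2 + 25).
So (s^2 - 6*s - 1)Y = 5/(s^2 + 25) + (-4*s + 21).
Isolate Y and clear denominators.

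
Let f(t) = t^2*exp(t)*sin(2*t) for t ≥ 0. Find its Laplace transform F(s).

F(s) = 4*(3*s^2 - 6*s - 1)/(s^2 - 2*s + 5)^3

L{sin(2t)} = 2/(s^2 + 4).
Multiplying by e^(t) shifts s → s - 1, so L{exp(t)*sin(2*t)} = 2/((s - 1)^2 + 4).
Then apply L{t^2·g(t)} = (-1)^2 d^2/ds^2[G(s)] with G(s) = 2/((s - 1)^2 + 4):
differentiating 2 times and applying the sign gives 4*(3*s^2 - 6*s - 1)/(s^2 - 2*s + 5)^3.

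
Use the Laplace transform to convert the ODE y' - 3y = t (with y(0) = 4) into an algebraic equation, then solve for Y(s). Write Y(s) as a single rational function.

Y(s) = (4*s^2 + 1)/(s^3 - 3*s^2)

Apply the Laplace transform to the equation.
Using L{y'} = sY - y(0) = sY - 4, the left side becomes (s - 3)Y - (4).
The right side is L{t} = s^(-2).
So (s - 3)Y = s^(-2) + (4).
Solve for Y(s) and write it as one ratio of polynomials.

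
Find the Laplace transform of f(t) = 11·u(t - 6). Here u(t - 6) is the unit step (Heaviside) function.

By the second shifting theorem, L{u(t - c)·g(t - c)} = e^(-cs)·G(s) with c = 6 and G(s) = L{g(t)}.
L{11} = 11/s.

11*exp(-6*s)/s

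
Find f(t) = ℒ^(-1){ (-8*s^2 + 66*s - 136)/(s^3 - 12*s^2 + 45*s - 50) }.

f(t) = -2*t*exp(5*t) - 4*exp(5*t) - 4*exp(2*t)

Factor the denominator: s^3 - 12*s^2 + 45*s - 50 = (s - 5)^2*(s - 2).
Partial fraction decomposition gives [-4/(s - 5)] + [-2/(s - 5)^2] + [-4/(s - 2)].
Invert each term: -4/(s - 5) ↔ -4e^(5t); -2/(s - 5)^2 ↔ -2t·e^(5t); -4/(s - 2) ↔ -4e^(2t).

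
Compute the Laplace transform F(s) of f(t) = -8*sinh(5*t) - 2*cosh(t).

F(s) = -2*s/(s^2 - 1) - 40/(s^2 - 25)

The transform is linear, so treat each term independently.
(-8)·[L{sinh(5t)} = 5/(s^2 - 25)]; (-2)·[L{cosh(t)} = s/(s^2 - 1)].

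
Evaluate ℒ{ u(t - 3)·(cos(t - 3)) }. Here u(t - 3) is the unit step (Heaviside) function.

s*exp(-3*s)/(s^2 + 1)

By the second shifting theorem, L{u(t - c)·g(t - c)} = e^(-cs)·H(s) with c = 3 and H(s) = L{g(t)}.
L{cos(t)} = s/(s^2 + 1).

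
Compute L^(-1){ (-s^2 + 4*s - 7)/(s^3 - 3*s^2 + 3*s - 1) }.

-2*t^2*exp(t) + 2*t*exp(t) - exp(t)

Factor the denominator: s^3 - 3*s^2 + 3*s - 1 = (s - 1)^3.
Partial fraction decomposition gives [-1/(s - 1)] + [2/(s - 1)^2] + [-4/(s - 1)^3].
Invert each term: -1/(s - 1) ↔ -e^(t); 2/(s - 1)^2 ↔ 2t·e^(t); -4/(s - 1)^3 ↔ (-2)t^2·e^(t).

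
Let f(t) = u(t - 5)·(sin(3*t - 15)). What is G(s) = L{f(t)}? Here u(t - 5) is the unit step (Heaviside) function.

By the second shifting theorem, L{u(t - c)·g(t - c)} = e^(-cs)·H(s) with c = 5 and H(s) = L{g(t)}.
L{sin(3t)} = 3/(s^2 + 9).

G(s) = 3*exp(-5*s)/(s^2 + 9)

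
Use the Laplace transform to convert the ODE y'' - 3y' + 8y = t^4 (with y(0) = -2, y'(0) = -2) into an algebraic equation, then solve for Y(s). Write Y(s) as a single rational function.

Transform both sides with L{·}.
The derivative rules (L{y''} = s^2 Y - s·y(0) - y'(0) and L{y'} = sY - y(0), with y(0) = -2, y'(0) = -2) turn the left side into (s^2 - 3*s + 8)Y - (-2*s + 4).
The right side is L{t^4} = 24/s^5.
So (s^2 - 3*s + 8)Y = 24/s^5 + (-2*s + 4).
Isolate Y and clear denominators.

Y(s) = (-2*s^6 + 4*s^5 + 24)/(s^7 - 3*s^6 + 8*s^5)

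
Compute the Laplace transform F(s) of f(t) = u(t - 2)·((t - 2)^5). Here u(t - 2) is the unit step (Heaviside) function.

By the second shifting theorem, L{u(t - c)·g(t - c)} = e^(-cs)·G(s) with c = 2 and G(s) = L{g(t)}.
L{t^5} = 5!/s^6 = 120/s^6.

F(s) = 120*exp(-2*s)/s^6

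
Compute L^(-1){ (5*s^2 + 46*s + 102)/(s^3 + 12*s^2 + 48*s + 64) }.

Factor the denominator: s^3 + 12*s^2 + 48*s + 64 = (s + 4)^3.
Partial fraction decomposition gives [5/(s + 4)] + [6/(s + 4)^2] + [-2/(s + 4)^3].
Invert each term: 5/(s + 4) ↔ 5e^(-4t); 6/(s + 4)^2 ↔ 6t·e^(-4t); -2/(s + 4)^3 ↔ (-1)t^2·e^(-4t).

-t^2*exp(-4*t) + 6*t*exp(-4*t) + 5*exp(-4*t)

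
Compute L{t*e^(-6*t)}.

(s + 6)^(-2)

L{e^(-6t)} = 1/(s + 6).
Then apply L{t·g(t)} = -d/ds[G(s)] with G(s) = 1/(s + 6):
differentiating 1 time and applying the sign gives (s + 6)^(-2).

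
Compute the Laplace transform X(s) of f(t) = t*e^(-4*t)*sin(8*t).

X(s) = 16*(s + 4)/(s^2 + 8*s + 80)^2

L{sin(8t)} = 8/(s^2 + 64).
Multiplying by e^(-4t) shifts s → s + 4, so L{e^(-4*t)*sin(8*t)} = 8/((s + 4)^2 + 64).
Then apply L{t·g(t)} = -d/ds[G(s)] with G(s) = 8/((s + 4)^2 + 64):
differentiating 1 time and applying the sign gives 16*(s + 4)/(s^2 + 8*s + 80)^2.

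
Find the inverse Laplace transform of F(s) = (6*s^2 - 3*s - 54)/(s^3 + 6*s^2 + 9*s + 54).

-5*sin(3*t) + 2*cos(3*t) + 4*exp(-6*t)

Factor the denominator: s^3 + 6*s^2 + 9*s + 54 = (s + 6)*(s^2 + 9).
Partial fraction decomposition gives [4/(s + 6)] + [2*s/(s^2 + 9)] + [-15/(s^2 + 9)].
Invert each term: 4/(s + 6) ↔ 4e^(-6t); 2·s/(s^2 + 9) ↔ 2cos(3t); -5·3/(s^2 + 9) ↔ -5sin(3t).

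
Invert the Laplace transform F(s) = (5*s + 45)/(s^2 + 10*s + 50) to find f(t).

f(t) = 4*exp(-5*t)*sin(5*t) + 5*exp(-5*t)*cos(5*t)

Complete the square in the denominator: s^2 + 10*s + 50 = (s + 5)^2 + 5^2.
Split the numerator to match: 5*s + 45 = 5·(s + 5) + 4·5.
Invert each term: 5·(s + 5)/((s + 5)^2 + 25) ↔ 5e^(-5t)cos(5t); 4·5/((s + 5)^2 + 25) ↔ 4e^(-5t)sin(5t).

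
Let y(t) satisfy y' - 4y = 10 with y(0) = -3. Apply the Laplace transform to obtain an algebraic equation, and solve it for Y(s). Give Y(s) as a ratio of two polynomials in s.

Y(s) = (-3*s + 10)/(s^2 - 4*s)

Apply the Laplace transform to the equation.
The derivative rules (L{y'} = sY - y(0) = sY - (-3)) turn the left side into (s - 4)Y - (-3).
The right side is L{10} = 10/s.
So (s - 4)Y = 10/s + (-3).
Isolate Y and clear denominators.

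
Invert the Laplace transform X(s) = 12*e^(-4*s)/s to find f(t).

f(t) = Heaviside(t - 4)*(12)

The factor e^(-4s) signals a time shift by c = 4 (second shifting theorem).
L{12} = 12/s, so L^-1{12/s} = 12.
Hence the inverse is u(t - 4) times that function evaluated at t - 4.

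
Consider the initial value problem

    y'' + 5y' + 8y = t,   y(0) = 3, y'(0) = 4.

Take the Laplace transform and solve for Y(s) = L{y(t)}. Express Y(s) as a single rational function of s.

Y(s) = (3*s^3 + 19*s^2 + 1)/(s^4 + 5*s^3 + 8*s^2)

Take the Laplace transform of both sides.
Using L{y''} = s^2 Y - s·y(0) - y'(0) and L{y'} = sY - y(0), with y(0) = 3, y'(0) = 4, the left side becomes (s^2 + 5*s + 8)Y - (3*s + 19).
The right side is L{t} = s^(-2).
So (s^2 + 5*s + 8)Y = s^(-2) + (3*s + 19).
Divide through and combine into a single rational function.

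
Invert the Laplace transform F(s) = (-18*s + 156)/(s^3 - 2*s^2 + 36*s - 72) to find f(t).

f(t) = 3*exp(2*t) - 4*sin(6*t) - 3*cos(6*t)

Factor the denominator: s^3 - 2*s^2 + 36*s - 72 = (s - 2)*(s^2 + 36).
Partial fraction decomposition gives [3/(s - 2)] + [-3*s/(s^2 + 36)] + [-24/(s^2 + 36)].
Invert each term: 3/(s - 2) ↔ 3e^(2t); -3·s/(s^2 + 36) ↔ -3cos(6t); -4·6/(s^2 + 36) ↔ -4sin(6t).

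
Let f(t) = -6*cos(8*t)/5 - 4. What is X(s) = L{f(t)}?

Apply the Laplace transform termwise.
(-6/5)·[L{cos(8t)} = s/(s^2 + 64)]; L{-4} = -4/s.

X(s) = -6*s/(5*(s^2 + 64)) - 4/s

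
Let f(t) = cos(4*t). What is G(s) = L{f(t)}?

L{cos(4t)} = s/(s^2 + 16).

G(s) = s/(s^2 + 16)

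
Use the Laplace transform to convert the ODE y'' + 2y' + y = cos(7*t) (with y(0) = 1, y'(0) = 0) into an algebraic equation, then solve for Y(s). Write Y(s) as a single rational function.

Y(s) = (s^3 + 2*s^2 + 50*s + 98)/(s^4 + 2*s^3 + 50*s^2 + 98*s + 49)

Apply the Laplace transform to the equation.
The derivative rules (L{y''} = s^2 Y - s·y(0) - y'(0) and L{y'} = sY - y(0), with y(0) = 1, y'(0) = 0) turn the left side into (s^2 + 2*s + 1)Y - (s + 2).
The right side is L{cos(7*t)} = s/(s^2 + 49).
So (s^2 + 2*s + 1)Y = s/(s^2 + 49) + (s + 2).
Divide through and combine into a single rational function.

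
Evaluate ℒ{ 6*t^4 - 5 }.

The transform is linear, so treat each term independently.
(6)·[L{t^4} = 4!/s^5 = 24/s^5]; L{-5} = -5/s.

-5/s + 144/s^5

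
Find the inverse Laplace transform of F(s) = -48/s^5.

-2*t^4

Since L{t^4} = 4!/s^5 = 24/s^5, the inverse is t^4, scaled by -2.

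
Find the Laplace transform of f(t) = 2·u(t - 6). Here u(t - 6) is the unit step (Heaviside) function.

2*exp(-6*s)/s

By the second shifting theorem, L{u(t - c)·g(t - c)} = e^(-cs)·G(s) with c = 6 and G(s) = L{g(t)}.
L{2} = 2/s.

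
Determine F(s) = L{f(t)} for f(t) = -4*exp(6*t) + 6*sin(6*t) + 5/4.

F(s) = 36/(s^2 + 36) - 4/(s - 6) + 5/(4*s)

The transform is linear, so treat each term independently.
L{5/4} = (5/4)/s; (-4)·[L{e^(6t)} = 1/(s - 6)]; (6)·[L{sin(6t)} = 6/(s^2 + 36)].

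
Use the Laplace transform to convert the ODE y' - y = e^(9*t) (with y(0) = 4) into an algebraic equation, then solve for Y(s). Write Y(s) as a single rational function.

Y(s) = (4*s - 35)/(s^2 - 10*s + 9)

Laplace-transform each side.
The derivative rules (L{y'} = sY - y(0) = sY - 4) turn the left side into (s - 1)Y - (4).
The right side is L{e^(9*t)} = 1/(s - 9).
So (s - 1)Y = 1/(s - 9) + (4).
Isolate Y and clear denominators.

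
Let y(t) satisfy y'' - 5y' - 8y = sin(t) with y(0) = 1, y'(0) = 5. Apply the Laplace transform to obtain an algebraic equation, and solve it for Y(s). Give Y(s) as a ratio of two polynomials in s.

Transform both sides with L{·}.
Using L{y''} = s^2 Y - s·y(0) - y'(0) and L{y'} = sY - y(0), with y(0) = 1, y'(0) = 5, the left side becomes (s^2 - 5*s - 8)Y - (s).
The right side is L{sin(t)} = 1/(s^2 + 1).
So (s^2 - 5*s - 8)Y = 1/(s^2 + 1) + (s).
Isolate Y and clear denominators.

Y(s) = (s^3 + s + 1)/(s^4 - 5*s^3 - 7*s^2 - 5*s - 8)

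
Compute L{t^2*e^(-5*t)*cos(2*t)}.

L{cos(2t)} = s/(s^2 + 4).
Multiplying by e^(-5t) shifts s → s + 5, so L{e^(-5*t)*cos(2*t)} = (s + 5)/((s + 5)^2 + 4).
Then apply L{t^2·g(t)} = (-1)^2 d^2/ds^2[H(s)] with H(s) = (s + 5)/((s + 5)^2 + 4):
differentiating 2 times and applying the sign gives 2*(s + 5)*(s^2 + 10*s + 13)/(s^2 + 10*s + 29)^3.

2*(s + 5)*(s^2 + 10*s + 13)/(s^2 + 10*s + 29)^3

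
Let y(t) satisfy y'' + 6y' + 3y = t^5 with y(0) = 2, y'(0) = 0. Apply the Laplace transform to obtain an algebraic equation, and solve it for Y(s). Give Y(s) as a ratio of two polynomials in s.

Apply the Laplace transform to the equation.
With L{y''} = s^2 Y - s·y(0) - y'(0) and L{y'} = sY - y(0), with y(0) = 2, y'(0) = 0: the LHS transforms to (s^2 + 6*s + 3)Y - (2*s + 12).
The right side is L{t^5} = 120/s^6.
So (s^2 + 6*s + 3)Y = 120/s^6 + (2*s + 12).
Divide through and combine into a single rational function.

Y(s) = (2*s^7 + 12*s^6 + 120)/(s^8 + 6*s^7 + 3*s^6)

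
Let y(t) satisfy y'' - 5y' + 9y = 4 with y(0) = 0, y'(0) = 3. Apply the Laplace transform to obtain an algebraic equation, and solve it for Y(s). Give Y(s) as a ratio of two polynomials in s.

Transform both sides with L{·}.
With L{y''} = s^2 Y - s·y(0) - y'(0) and L{y'} = sY - y(0), with y(0) = 0, y'(0) = 3: the LHS transforms to (s^2 - 5*s + 9)Y - (3).
The right side is L{4} = 4/s.
So (s^2 - 5*s + 9)Y = 4/s + (3).
Solve for Y(s) and write it as one ratio of polynomials.

Y(s) = (3*s + 4)/(s^3 - 5*s^2 + 9*s)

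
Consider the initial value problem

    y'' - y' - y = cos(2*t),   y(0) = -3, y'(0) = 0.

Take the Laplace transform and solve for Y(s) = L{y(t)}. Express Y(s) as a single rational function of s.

Y(s) = (-3*s^3 + 3*s^2 - 11*s + 12)/(s^4 - s^3 + 3*s^2 - 4*s - 4)

Take the Laplace transform of both sides.
With L{y''} = s^2 Y - s·y(0) - y'(0) and L{y'} = sY - y(0), with y(0) = -3, y'(0) = 0: the LHS transforms to (s^2 - s - 1)Y - (-3*s + 3).
The right side is L{cos(2*t)} = s/(s^2 + 4).
So (s^2 - s - 1)Y = s/(s^2 + 4) + (-3*s + 3).
Solve for Y(s) and write it as one ratio of polynomials.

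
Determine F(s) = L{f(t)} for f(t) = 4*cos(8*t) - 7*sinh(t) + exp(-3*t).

Apply the Laplace transform termwise.
(4)·[L{cos(8t)} = s/(s^2 + 64)]; (-7)·[L{sinh(t)} = 1/(s^2 - 1)]; L{e^(-3t)} = 1/(s + 3).

F(s) = 4*s/(s^2 + 64) - 7/(s^2 - 1) + 1/(s + 3)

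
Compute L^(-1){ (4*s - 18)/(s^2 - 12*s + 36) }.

Factor the denominator: s^2 - 12*s + 36 = (s - 6)^2.
Partial fraction decomposition gives [4/(s - 6)] + [6/(s - 6)^2].
Invert each term: 4/(s - 6) ↔ 4e^(6t); 6/(s - 6)^2 ↔ 6t·e^(6t).

6*t*exp(6*t) + 4*exp(6*t)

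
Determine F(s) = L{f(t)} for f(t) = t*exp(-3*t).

F(s) = (s + 3)^(-2)

L{t} = 1!/s^2 = 1/s^2.
By the first shifting theorem, multiplying by e^(-3t) replaces s with s + 3.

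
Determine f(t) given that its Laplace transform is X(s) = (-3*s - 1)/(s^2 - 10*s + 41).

f(t) = -4*exp(5*t)*sin(4*t) - 3*exp(5*t)*cos(4*t)

Complete the square in the denominator: s^2 - 10*s + 41 = (s - 5)^2 + 4^2.
Split the numerator to match: -3*s - 1 = -3·(s - 5) - 4·4.
Invert each term: -3·(s - 5)/((s - 5)^2 + 16) ↔ -3e^(5t)cos(4t); -4·4/((s - 5)^2 + 16) ↔ -4e^(5t)sin(4t).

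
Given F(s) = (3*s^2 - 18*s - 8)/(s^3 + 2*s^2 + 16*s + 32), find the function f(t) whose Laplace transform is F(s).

Factor the denominator: s^3 + 2*s^2 + 16*s + 32 = (s + 2)*(s^2 + 16).
Partial fraction decomposition gives [2/(s + 2)] + [s/(s^2 + 16)] + [-20/(s^2 + 16)].
Invert each term: 2/(s + 2) ↔ 2e^(-2t); 1·s/(s^2 + 16) ↔ cos(4t); -5·4/(s^2 + 16) ↔ -5sin(4t).

f(t) = -5*sin(4*t) + cos(4*t) + 2*exp(-2*t)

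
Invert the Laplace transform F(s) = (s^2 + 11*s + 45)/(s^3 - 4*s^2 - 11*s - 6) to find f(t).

Factor the denominator: s^3 - 4*s^2 - 11*s - 6 = (s - 6)*(s + 1)^2.
Partial fraction decomposition gives [-2/(s + 1)] + [-5/(s + 1)^2] + [3/(s - 6)].
Invert each term: -2/(s + 1) ↔ -2e^(-t); -5/(s + 1)^2 ↔ -5t·e^(-t); 3/(s - 6) ↔ 3e^(6t).

f(t) = -5*t*exp(-t) + 3*exp(6*t) - 2*exp(-t)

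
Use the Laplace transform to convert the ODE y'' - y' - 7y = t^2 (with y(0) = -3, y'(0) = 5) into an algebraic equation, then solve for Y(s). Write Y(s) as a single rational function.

Transform both sides with L{·}.
Using L{y''} = s^2 Y - s·y(0) - y'(0) and L{y'} = sY - y(0), with y(0) = -3, y'(0) = 5, the left side becomes (s^2 - s - 7)Y - (-3*s + 8).
The right side is L{t^2} = 2/s^3.
So (s^2 - s - 7)Y = 2/s^3 + (-3*s + 8).
Solve for Y(s) and write it as one ratio of polynomials.

Y(s) = (-3*s^4 + 8*s^3 + 2)/(s^5 - s^4 - 7*s^3)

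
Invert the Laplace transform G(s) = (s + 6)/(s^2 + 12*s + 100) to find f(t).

Rewrite the denominator: s^2 + 12*s + 100 = (s + 6)^2 + 64.
The form in (s + 6) signals a first-shifting-theorem factor e^(-6t).
Since L{cos(8t)} = s/(s^2 + 64), the inverse is e^(-6*t)*cos(8*t).

f(t) = exp(-6*t)*cos(8*t)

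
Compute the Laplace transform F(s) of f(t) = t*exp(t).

F(s) = (s - 1)^(-2)

L{e^(t)} = 1/(s - 1).
Then apply L{t·g(t)} = -d/ds[G(s)] with G(s) = 1/(s - 1):
differentiating 1 time and applying the sign gives (s - 1)^(-2).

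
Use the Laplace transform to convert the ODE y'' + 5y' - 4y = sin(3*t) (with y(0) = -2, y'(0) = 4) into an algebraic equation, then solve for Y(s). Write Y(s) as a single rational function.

Take the Laplace transform of both sides.
With L{y''} = s^2 Y - s·y(0) - y'(0) and L{y'} = sY - y(0), with y(0) = -2, y'(0) = 4: the LHS transforms to (s^2 + 5*s - 4)Y - (-2*s - 6).
The right side is L{sin(3*t)} = 3/(s^2 + 9).
So (s^2 + 5*s - 4)Y = 3/(s^2 + 9) + (-2*s - 6).
Isolate Y and clear denominators.

Y(s) = (-2*s^3 - 6*s^2 - 18*s - 51)/(s^4 + 5*s^3 + 5*s^2 + 45*s - 36)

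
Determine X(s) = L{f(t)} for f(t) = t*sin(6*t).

X(s) = 12*s/(s^2 + 36)^2

L{sin(6t)} = 6/(s^2 + 36).
Then apply L{t·g(t)} = -d/ds[G(s)] with G(s) = 6/(s^2 + 36):
differentiating 1 time and applying the sign gives 12*s/(s^2 + 36)^2.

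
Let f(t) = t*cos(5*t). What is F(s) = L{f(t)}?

L{cos(5t)} = s/(s^2 + 25).
Then apply L{t·g(t)} = -d/ds[G(s)] with G(s) = s/(s^2 + 25):
differentiating 1 time and applying the sign gives (s - 5)*(s + 5)/(s^2 + 25)^2.

F(s) = (s - 5)*(s + 5)/(s^2 + 25)^2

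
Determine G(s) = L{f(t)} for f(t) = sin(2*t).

G(s) = 2/(s^2 + 4)

L{sin(2t)} = 2/(s^2 + 4).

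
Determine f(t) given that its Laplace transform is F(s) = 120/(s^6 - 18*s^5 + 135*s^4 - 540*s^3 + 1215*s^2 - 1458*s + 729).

f(t) = t^5*exp(3*t)

Rewrite the denominator: s^6 - 18*s^5 + 135*s^4 - 540*s^3 + 1215*s^2 - 1458*s + 729 = (s - 3)^6.
The form in (s - 3) signals a first-shifting-theorem factor e^(3t).
Since L{t^5} = 5!/s^6 = 120/s^6, the inverse is t^5*exp(3*t).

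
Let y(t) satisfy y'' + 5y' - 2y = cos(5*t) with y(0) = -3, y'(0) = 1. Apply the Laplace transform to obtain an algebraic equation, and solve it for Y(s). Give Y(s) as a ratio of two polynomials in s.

Y(s) = (-3*s^3 - 14*s^2 - 74*s - 350)/(s^4 + 5*s^3 + 23*s^2 + 125*s - 50)

Transform both sides with L{·}.
Using L{y''} = s^2 Y - s·y(0) - y'(0) and L{y'} = sY - y(0), with y(0) = -3, y'(0) = 1, the left side becomes (s^2 + 5*s - 2)Y - (-3*s - 14).
The right side is L{cos(5*t)} = s/(s^2 + 25).
So (s^2 + 5*s - 2)Y = s/(s^2 + 25) + (-3*s - 14).
Divide through and combine into a single rational function.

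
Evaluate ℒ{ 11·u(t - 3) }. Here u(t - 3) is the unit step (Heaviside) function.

11*exp(-3*s)/s

By the second shifting theorem, L{u(t - c)·g(t - c)} = e^(-cs)·G(s) with c = 3 and G(s) = L{g(t)}.
L{11} = 11/s.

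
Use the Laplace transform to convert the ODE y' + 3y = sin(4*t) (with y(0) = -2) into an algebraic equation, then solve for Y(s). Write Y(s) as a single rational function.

Laplace-transform each side.
Using L{y'} = sY - y(0) = sY - (-2), the left side becomes (s + 3)Y - (-2).
The right side is L{sin(4*t)} = 4/(s^2 + 16).
So (s + 3)Y = 4/(s^2 + 16) + (-2).
Isolate Y and clear denominators.

Y(s) = (-2*s^2 - 28)/(s^3 + 3*s^2 + 16*s + 48)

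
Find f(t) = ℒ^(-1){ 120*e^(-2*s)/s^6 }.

f(t) = Heaviside(t - 2)*((t - 2)^5)

The factor e^(-2s) signals a time shift by c = 2 (second shifting theorem).
L{t^5} = 5!/s^6 = 120/s^6, so L^-1{120/s^6} = t^5.
Hence the inverse is u(t - 2) times that function evaluated at t - 2.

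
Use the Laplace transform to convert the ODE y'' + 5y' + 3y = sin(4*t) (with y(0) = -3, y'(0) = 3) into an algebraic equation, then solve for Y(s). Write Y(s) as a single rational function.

Y(s) = (-3*s^3 - 12*s^2 - 48*s - 188)/(s^4 + 5*s^3 + 19*s^2 + 80*s + 48)

Take the Laplace transform of both sides.
With L{y''} = s^2 Y - s·y(0) - y'(0) and L{y'} = sY - y(0), with y(0) = -3, y'(0) = 3: the LHS transforms to (s^2 + 5*s + 3)Y - (-3*s - 12).
The right side is L{sin(4*t)} = 4/(s^2 + 16).
So (s^2 + 5*s + 3)Y = 4/(s^2 + 16) + (-3*s - 12).
Divide through and combine into a single rational function.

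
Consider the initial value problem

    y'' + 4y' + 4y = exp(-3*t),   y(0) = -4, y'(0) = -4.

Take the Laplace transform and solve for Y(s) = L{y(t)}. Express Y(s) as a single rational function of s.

Transform both sides with L{·}.
The derivative rules (L{y''} = s^2 Y - s·y(0) - y'(0) and L{y'} = sY - y(0), with y(0) = -4, y'(0) = -4) turn the left side into (s^2 + 4*s + 4)Y - (-4*s - 20).
The right side is L{exp(-3*t)} = 1/(s + 3).
So (s^2 + 4*s + 4)Y = 1/(s + 3) + (-4*s - 20).
Isolate Y and clear denominators.

Y(s) = (-4*s^2 - 32*s - 59)/(s^3 + 7*s^2 + 16*s + 12)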